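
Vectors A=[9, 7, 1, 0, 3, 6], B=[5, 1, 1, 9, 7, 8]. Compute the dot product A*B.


Dot product = sum of element-wise products
A[0]*B[0] = 9*5 = 45
A[1]*B[1] = 7*1 = 7
A[2]*B[2] = 1*1 = 1
A[3]*B[3] = 0*9 = 0
A[4]*B[4] = 3*7 = 21
A[5]*B[5] = 6*8 = 48
Sum = 45 + 7 + 1 + 0 + 21 + 48 = 122

122


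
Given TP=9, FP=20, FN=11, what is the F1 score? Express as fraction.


F1 = 2 * P * R / (P + R)
P = TP/(TP+FP) = 9/29 = 9/29
R = TP/(TP+FN) = 9/20 = 9/20
2 * P * R = 2 * 9/29 * 9/20 = 81/290
P + R = 9/29 + 9/20 = 441/580
F1 = 81/290 / 441/580 = 18/49

18/49


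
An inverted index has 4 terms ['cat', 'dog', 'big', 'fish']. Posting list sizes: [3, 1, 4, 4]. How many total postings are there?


Summing posting list sizes:
'cat': 3 postings
'dog': 1 postings
'big': 4 postings
'fish': 4 postings
Total = 3 + 1 + 4 + 4 = 12

12


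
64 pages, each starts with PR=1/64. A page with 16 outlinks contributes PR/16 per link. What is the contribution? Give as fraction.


Initial PR = 1/64 = 1/64
Outlinks = 16
Contribution per link = PR / outlinks
= 1/64 / 16
= 1/1024

1/1024


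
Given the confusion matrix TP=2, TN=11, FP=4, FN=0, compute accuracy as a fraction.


Accuracy = (TP + TN) / (TP + TN + FP + FN)
TP + TN = 2 + 11 = 13
Total = 2 + 11 + 4 + 0 = 17
Accuracy = 13 / 17 = 13/17

13/17


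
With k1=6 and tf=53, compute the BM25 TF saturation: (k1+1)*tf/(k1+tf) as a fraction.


BM25 TF component = (k1+1)*tf / (k1+tf)
k1 = 6, tf = 53
Numerator = (6+1)*53 = 371
Denominator = 6 + 53 = 59
= 371/59 = 371/59

371/59


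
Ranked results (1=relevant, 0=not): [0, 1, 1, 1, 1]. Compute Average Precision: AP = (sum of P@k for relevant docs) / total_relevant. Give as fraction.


Computing P@k for each relevant position:
Position 1: not relevant
Position 2: relevant, P@2 = 1/2 = 1/2
Position 3: relevant, P@3 = 2/3 = 2/3
Position 4: relevant, P@4 = 3/4 = 3/4
Position 5: relevant, P@5 = 4/5 = 4/5
Sum of P@k = 1/2 + 2/3 + 3/4 + 4/5 = 163/60
AP = 163/60 / 4 = 163/240

163/240


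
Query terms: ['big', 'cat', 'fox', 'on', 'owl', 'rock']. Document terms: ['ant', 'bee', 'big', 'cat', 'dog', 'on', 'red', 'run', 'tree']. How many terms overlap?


Query terms: ['big', 'cat', 'fox', 'on', 'owl', 'rock']
Document terms: ['ant', 'bee', 'big', 'cat', 'dog', 'on', 'red', 'run', 'tree']
Common terms: ['big', 'cat', 'on']
Overlap count = 3

3


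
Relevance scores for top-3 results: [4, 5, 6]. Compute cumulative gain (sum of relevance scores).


Cumulative Gain = sum of relevance scores
Position 1: rel=4, running sum=4
Position 2: rel=5, running sum=9
Position 3: rel=6, running sum=15
CG = 15

15


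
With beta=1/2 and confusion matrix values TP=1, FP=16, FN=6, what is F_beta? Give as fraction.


P = TP/(TP+FP) = 1/17 = 1/17
R = TP/(TP+FN) = 1/7 = 1/7
beta^2 = 1/2^2 = 1/4
(1 + beta^2) = 5/4
Numerator = (1+beta^2)*P*R = 5/476
Denominator = beta^2*P + R = 1/68 + 1/7 = 75/476
F_beta = 1/15

1/15


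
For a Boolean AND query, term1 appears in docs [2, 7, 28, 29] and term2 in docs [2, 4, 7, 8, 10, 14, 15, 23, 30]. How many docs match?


Boolean AND: find intersection of posting lists
term1 docs: [2, 7, 28, 29]
term2 docs: [2, 4, 7, 8, 10, 14, 15, 23, 30]
Intersection: [2, 7]
|intersection| = 2

2


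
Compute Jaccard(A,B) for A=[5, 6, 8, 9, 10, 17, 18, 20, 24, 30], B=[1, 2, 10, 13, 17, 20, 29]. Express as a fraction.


A intersect B = [10, 17, 20]
|A intersect B| = 3
A union B = [1, 2, 5, 6, 8, 9, 10, 13, 17, 18, 20, 24, 29, 30]
|A union B| = 14
Jaccard = 3/14 = 3/14

3/14


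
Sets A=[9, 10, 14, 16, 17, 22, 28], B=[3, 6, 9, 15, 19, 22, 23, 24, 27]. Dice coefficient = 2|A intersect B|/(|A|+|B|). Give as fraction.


A intersect B = [9, 22]
|A intersect B| = 2
|A| = 7, |B| = 9
Dice = 2*2 / (7+9)
= 4 / 16 = 1/4

1/4


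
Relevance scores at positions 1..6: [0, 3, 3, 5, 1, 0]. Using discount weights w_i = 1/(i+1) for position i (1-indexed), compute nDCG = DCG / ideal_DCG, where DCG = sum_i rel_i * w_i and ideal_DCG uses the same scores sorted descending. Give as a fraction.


Position discount weights w_i = 1/(i+1) for i=1..6:
Weights = [1/2, 1/3, 1/4, 1/5, 1/6, 1/7]
Actual relevance: [0, 3, 3, 5, 1, 0]
DCG = 0/2 + 3/3 + 3/4 + 5/5 + 1/6 + 0/7 = 35/12
Ideal relevance (sorted desc): [5, 3, 3, 1, 0, 0]
Ideal DCG = 5/2 + 3/3 + 3/4 + 1/5 + 0/6 + 0/7 = 89/20
nDCG = DCG / ideal_DCG = 35/12 / 89/20 = 175/267

175/267


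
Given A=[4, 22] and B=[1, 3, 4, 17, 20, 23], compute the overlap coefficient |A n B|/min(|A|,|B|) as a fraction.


A intersect B = [4]
|A intersect B| = 1
min(|A|, |B|) = min(2, 6) = 2
Overlap = 1 / 2 = 1/2

1/2


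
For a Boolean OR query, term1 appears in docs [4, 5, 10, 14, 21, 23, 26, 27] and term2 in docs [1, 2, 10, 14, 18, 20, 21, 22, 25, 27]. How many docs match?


Boolean OR: find union of posting lists
term1 docs: [4, 5, 10, 14, 21, 23, 26, 27]
term2 docs: [1, 2, 10, 14, 18, 20, 21, 22, 25, 27]
Union: [1, 2, 4, 5, 10, 14, 18, 20, 21, 22, 23, 25, 26, 27]
|union| = 14

14


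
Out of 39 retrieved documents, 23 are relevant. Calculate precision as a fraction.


Precision = relevant_retrieved / total_retrieved
= 23 / 39
= 23 / (23 + 16)
= 23/39

23/39


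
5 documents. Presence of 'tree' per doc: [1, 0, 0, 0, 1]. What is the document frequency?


Checking each document for 'tree':
Doc 1: present
Doc 2: absent
Doc 3: absent
Doc 4: absent
Doc 5: present
df = sum of presences = 1 + 0 + 0 + 0 + 1 = 2

2


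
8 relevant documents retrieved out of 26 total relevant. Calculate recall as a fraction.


Recall = retrieved_relevant / total_relevant
= 8 / 26
= 8 / (8 + 18)
= 4/13

4/13


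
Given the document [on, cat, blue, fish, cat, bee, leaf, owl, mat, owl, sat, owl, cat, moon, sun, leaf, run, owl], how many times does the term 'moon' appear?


Document has 18 words
Scanning for 'moon':
Found at positions: [13]
Count = 1

1


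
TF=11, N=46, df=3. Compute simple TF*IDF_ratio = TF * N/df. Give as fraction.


TF * (N/df)
= 11 * (46/3)
= 11 * 46/3
= 506/3

506/3


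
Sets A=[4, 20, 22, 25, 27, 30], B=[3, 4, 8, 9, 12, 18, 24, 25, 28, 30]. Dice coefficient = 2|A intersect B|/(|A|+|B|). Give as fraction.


A intersect B = [4, 25, 30]
|A intersect B| = 3
|A| = 6, |B| = 10
Dice = 2*3 / (6+10)
= 6 / 16 = 3/8

3/8


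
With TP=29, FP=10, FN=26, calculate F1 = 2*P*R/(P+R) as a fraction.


F1 = 2 * P * R / (P + R)
P = TP/(TP+FP) = 29/39 = 29/39
R = TP/(TP+FN) = 29/55 = 29/55
2 * P * R = 2 * 29/39 * 29/55 = 1682/2145
P + R = 29/39 + 29/55 = 2726/2145
F1 = 1682/2145 / 2726/2145 = 29/47

29/47


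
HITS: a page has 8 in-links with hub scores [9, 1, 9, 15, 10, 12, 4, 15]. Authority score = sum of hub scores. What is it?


Authority = sum of hub scores of in-linkers
In-link 1: hub score = 9
In-link 2: hub score = 1
In-link 3: hub score = 9
In-link 4: hub score = 15
In-link 5: hub score = 10
In-link 6: hub score = 12
In-link 7: hub score = 4
In-link 8: hub score = 15
Authority = 9 + 1 + 9 + 15 + 10 + 12 + 4 + 15 = 75

75


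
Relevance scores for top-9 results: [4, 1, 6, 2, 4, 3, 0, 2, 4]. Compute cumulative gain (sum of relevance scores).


Cumulative Gain = sum of relevance scores
Position 1: rel=4, running sum=4
Position 2: rel=1, running sum=5
Position 3: rel=6, running sum=11
Position 4: rel=2, running sum=13
Position 5: rel=4, running sum=17
Position 6: rel=3, running sum=20
Position 7: rel=0, running sum=20
Position 8: rel=2, running sum=22
Position 9: rel=4, running sum=26
CG = 26

26


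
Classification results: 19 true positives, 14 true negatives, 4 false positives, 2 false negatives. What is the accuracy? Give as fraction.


Accuracy = (TP + TN) / (TP + TN + FP + FN)
TP + TN = 19 + 14 = 33
Total = 19 + 14 + 4 + 2 = 39
Accuracy = 33 / 39 = 11/13

11/13


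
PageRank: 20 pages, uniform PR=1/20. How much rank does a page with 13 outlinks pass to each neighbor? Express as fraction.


Initial PR = 1/20 = 1/20
Outlinks = 13
Contribution per link = PR / outlinks
= 1/20 / 13
= 1/260

1/260


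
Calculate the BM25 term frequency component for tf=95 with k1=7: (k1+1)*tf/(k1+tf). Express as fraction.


BM25 TF component = (k1+1)*tf / (k1+tf)
k1 = 7, tf = 95
Numerator = (7+1)*95 = 760
Denominator = 7 + 95 = 102
= 760/102 = 380/51

380/51


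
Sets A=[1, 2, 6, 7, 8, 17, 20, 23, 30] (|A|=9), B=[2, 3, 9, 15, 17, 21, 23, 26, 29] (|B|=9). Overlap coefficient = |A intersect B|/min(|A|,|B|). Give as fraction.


A intersect B = [2, 17, 23]
|A intersect B| = 3
min(|A|, |B|) = min(9, 9) = 9
Overlap = 3 / 9 = 1/3

1/3


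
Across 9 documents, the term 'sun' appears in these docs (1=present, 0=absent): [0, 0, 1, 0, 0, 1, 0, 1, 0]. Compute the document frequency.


Checking each document for 'sun':
Doc 1: absent
Doc 2: absent
Doc 3: present
Doc 4: absent
Doc 5: absent
Doc 6: present
Doc 7: absent
Doc 8: present
Doc 9: absent
df = sum of presences = 0 + 0 + 1 + 0 + 0 + 1 + 0 + 1 + 0 = 3

3


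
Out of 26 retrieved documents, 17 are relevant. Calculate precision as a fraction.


Precision = relevant_retrieved / total_retrieved
= 17 / 26
= 17 / (17 + 9)
= 17/26

17/26


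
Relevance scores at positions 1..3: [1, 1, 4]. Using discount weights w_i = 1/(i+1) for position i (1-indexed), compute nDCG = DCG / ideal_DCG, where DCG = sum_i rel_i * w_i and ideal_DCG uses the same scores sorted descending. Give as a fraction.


Position discount weights w_i = 1/(i+1) for i=1..3:
Weights = [1/2, 1/3, 1/4]
Actual relevance: [1, 1, 4]
DCG = 1/2 + 1/3 + 4/4 = 11/6
Ideal relevance (sorted desc): [4, 1, 1]
Ideal DCG = 4/2 + 1/3 + 1/4 = 31/12
nDCG = DCG / ideal_DCG = 11/6 / 31/12 = 22/31

22/31


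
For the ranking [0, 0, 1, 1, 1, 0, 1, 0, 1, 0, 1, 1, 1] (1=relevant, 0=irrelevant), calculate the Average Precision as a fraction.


Computing P@k for each relevant position:
Position 1: not relevant
Position 2: not relevant
Position 3: relevant, P@3 = 1/3 = 1/3
Position 4: relevant, P@4 = 2/4 = 1/2
Position 5: relevant, P@5 = 3/5 = 3/5
Position 6: not relevant
Position 7: relevant, P@7 = 4/7 = 4/7
Position 8: not relevant
Position 9: relevant, P@9 = 5/9 = 5/9
Position 10: not relevant
Position 11: relevant, P@11 = 6/11 = 6/11
Position 12: relevant, P@12 = 7/12 = 7/12
Position 13: relevant, P@13 = 8/13 = 8/13
Sum of P@k = 1/3 + 1/2 + 3/5 + 4/7 + 5/9 + 6/11 + 7/12 + 8/13 = 775583/180180
AP = 775583/180180 / 8 = 775583/1441440

775583/1441440


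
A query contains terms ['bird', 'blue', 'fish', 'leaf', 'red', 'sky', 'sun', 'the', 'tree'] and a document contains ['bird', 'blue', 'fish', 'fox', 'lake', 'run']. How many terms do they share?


Query terms: ['bird', 'blue', 'fish', 'leaf', 'red', 'sky', 'sun', 'the', 'tree']
Document terms: ['bird', 'blue', 'fish', 'fox', 'lake', 'run']
Common terms: ['bird', 'blue', 'fish']
Overlap count = 3

3


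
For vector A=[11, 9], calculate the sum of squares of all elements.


|A|^2 = sum of squared components
A[0]^2 = 11^2 = 121
A[1]^2 = 9^2 = 81
Sum = 121 + 81 = 202

202


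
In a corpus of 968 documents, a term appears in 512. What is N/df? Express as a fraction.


IDF ratio = N / df
= 968 / 512
= 121/64

121/64


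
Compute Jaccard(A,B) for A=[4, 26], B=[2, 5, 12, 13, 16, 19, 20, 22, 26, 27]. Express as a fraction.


A intersect B = [26]
|A intersect B| = 1
A union B = [2, 4, 5, 12, 13, 16, 19, 20, 22, 26, 27]
|A union B| = 11
Jaccard = 1/11 = 1/11

1/11


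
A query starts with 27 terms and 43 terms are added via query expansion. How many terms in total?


Original terms: 27
Expansion terms: 43
Total = 27 + 43 = 70

70


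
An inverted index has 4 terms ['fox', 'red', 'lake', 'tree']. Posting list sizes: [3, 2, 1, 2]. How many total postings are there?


Summing posting list sizes:
'fox': 3 postings
'red': 2 postings
'lake': 1 postings
'tree': 2 postings
Total = 3 + 2 + 1 + 2 = 8

8


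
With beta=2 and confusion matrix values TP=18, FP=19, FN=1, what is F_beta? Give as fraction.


P = TP/(TP+FP) = 18/37 = 18/37
R = TP/(TP+FN) = 18/19 = 18/19
beta^2 = 2^2 = 4
(1 + beta^2) = 5
Numerator = (1+beta^2)*P*R = 1620/703
Denominator = beta^2*P + R = 72/37 + 18/19 = 2034/703
F_beta = 90/113

90/113


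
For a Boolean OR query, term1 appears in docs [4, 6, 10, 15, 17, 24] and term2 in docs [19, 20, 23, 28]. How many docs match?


Boolean OR: find union of posting lists
term1 docs: [4, 6, 10, 15, 17, 24]
term2 docs: [19, 20, 23, 28]
Union: [4, 6, 10, 15, 17, 19, 20, 23, 24, 28]
|union| = 10

10


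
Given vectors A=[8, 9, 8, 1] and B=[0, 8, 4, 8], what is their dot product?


Dot product = sum of element-wise products
A[0]*B[0] = 8*0 = 0
A[1]*B[1] = 9*8 = 72
A[2]*B[2] = 8*4 = 32
A[3]*B[3] = 1*8 = 8
Sum = 0 + 72 + 32 + 8 = 112

112


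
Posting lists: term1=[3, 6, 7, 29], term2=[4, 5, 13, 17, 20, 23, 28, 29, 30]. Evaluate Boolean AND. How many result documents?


Boolean AND: find intersection of posting lists
term1 docs: [3, 6, 7, 29]
term2 docs: [4, 5, 13, 17, 20, 23, 28, 29, 30]
Intersection: [29]
|intersection| = 1

1


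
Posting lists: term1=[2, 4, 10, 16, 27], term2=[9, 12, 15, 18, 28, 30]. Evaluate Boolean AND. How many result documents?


Boolean AND: find intersection of posting lists
term1 docs: [2, 4, 10, 16, 27]
term2 docs: [9, 12, 15, 18, 28, 30]
Intersection: []
|intersection| = 0

0


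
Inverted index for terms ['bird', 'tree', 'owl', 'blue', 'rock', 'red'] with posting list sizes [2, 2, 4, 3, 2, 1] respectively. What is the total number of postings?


Summing posting list sizes:
'bird': 2 postings
'tree': 2 postings
'owl': 4 postings
'blue': 3 postings
'rock': 2 postings
'red': 1 postings
Total = 2 + 2 + 4 + 3 + 2 + 1 = 14

14


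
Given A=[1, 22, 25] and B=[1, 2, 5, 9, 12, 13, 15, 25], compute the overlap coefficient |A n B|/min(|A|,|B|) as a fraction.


A intersect B = [1, 25]
|A intersect B| = 2
min(|A|, |B|) = min(3, 8) = 3
Overlap = 2 / 3 = 2/3

2/3


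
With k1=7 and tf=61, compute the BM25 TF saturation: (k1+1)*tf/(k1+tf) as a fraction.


BM25 TF component = (k1+1)*tf / (k1+tf)
k1 = 7, tf = 61
Numerator = (7+1)*61 = 488
Denominator = 7 + 61 = 68
= 488/68 = 122/17

122/17


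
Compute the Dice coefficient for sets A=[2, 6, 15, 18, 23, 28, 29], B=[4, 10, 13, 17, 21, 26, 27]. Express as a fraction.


A intersect B = []
|A intersect B| = 0
|A| = 7, |B| = 7
Dice = 2*0 / (7+7)
= 0 / 14 = 0

0


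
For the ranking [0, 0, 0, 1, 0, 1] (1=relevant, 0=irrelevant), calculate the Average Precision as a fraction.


Computing P@k for each relevant position:
Position 1: not relevant
Position 2: not relevant
Position 3: not relevant
Position 4: relevant, P@4 = 1/4 = 1/4
Position 5: not relevant
Position 6: relevant, P@6 = 2/6 = 1/3
Sum of P@k = 1/4 + 1/3 = 7/12
AP = 7/12 / 2 = 7/24

7/24


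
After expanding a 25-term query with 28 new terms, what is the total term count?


Original terms: 25
Expansion terms: 28
Total = 25 + 28 = 53

53


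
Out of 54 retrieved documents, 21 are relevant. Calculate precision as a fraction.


Precision = relevant_retrieved / total_retrieved
= 21 / 54
= 21 / (21 + 33)
= 7/18

7/18


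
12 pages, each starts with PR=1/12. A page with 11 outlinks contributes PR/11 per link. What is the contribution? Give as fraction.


Initial PR = 1/12 = 1/12
Outlinks = 11
Contribution per link = PR / outlinks
= 1/12 / 11
= 1/132

1/132


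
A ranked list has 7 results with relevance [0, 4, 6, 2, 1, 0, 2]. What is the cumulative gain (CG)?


Cumulative Gain = sum of relevance scores
Position 1: rel=0, running sum=0
Position 2: rel=4, running sum=4
Position 3: rel=6, running sum=10
Position 4: rel=2, running sum=12
Position 5: rel=1, running sum=13
Position 6: rel=0, running sum=13
Position 7: rel=2, running sum=15
CG = 15

15


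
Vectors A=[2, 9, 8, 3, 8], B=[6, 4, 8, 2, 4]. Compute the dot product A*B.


Dot product = sum of element-wise products
A[0]*B[0] = 2*6 = 12
A[1]*B[1] = 9*4 = 36
A[2]*B[2] = 8*8 = 64
A[3]*B[3] = 3*2 = 6
A[4]*B[4] = 8*4 = 32
Sum = 12 + 36 + 64 + 6 + 32 = 150

150


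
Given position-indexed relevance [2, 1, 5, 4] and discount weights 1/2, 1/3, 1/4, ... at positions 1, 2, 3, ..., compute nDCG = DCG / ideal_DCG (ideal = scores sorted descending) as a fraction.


Position discount weights w_i = 1/(i+1) for i=1..4:
Weights = [1/2, 1/3, 1/4, 1/5]
Actual relevance: [2, 1, 5, 4]
DCG = 2/2 + 1/3 + 5/4 + 4/5 = 203/60
Ideal relevance (sorted desc): [5, 4, 2, 1]
Ideal DCG = 5/2 + 4/3 + 2/4 + 1/5 = 68/15
nDCG = DCG / ideal_DCG = 203/60 / 68/15 = 203/272

203/272


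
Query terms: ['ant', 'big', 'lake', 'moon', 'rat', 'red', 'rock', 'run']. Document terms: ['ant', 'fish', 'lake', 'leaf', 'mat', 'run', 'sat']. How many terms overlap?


Query terms: ['ant', 'big', 'lake', 'moon', 'rat', 'red', 'rock', 'run']
Document terms: ['ant', 'fish', 'lake', 'leaf', 'mat', 'run', 'sat']
Common terms: ['ant', 'lake', 'run']
Overlap count = 3

3


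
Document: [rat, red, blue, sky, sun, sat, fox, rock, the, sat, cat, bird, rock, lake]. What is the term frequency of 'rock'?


Document has 14 words
Scanning for 'rock':
Found at positions: [7, 12]
Count = 2

2


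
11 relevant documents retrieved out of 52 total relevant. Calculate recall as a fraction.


Recall = retrieved_relevant / total_relevant
= 11 / 52
= 11 / (11 + 41)
= 11/52

11/52


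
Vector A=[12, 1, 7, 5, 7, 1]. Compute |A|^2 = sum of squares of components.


|A|^2 = sum of squared components
A[0]^2 = 12^2 = 144
A[1]^2 = 1^2 = 1
A[2]^2 = 7^2 = 49
A[3]^2 = 5^2 = 25
A[4]^2 = 7^2 = 49
A[5]^2 = 1^2 = 1
Sum = 144 + 1 + 49 + 25 + 49 + 1 = 269

269


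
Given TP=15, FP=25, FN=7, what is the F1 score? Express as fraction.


F1 = 2 * P * R / (P + R)
P = TP/(TP+FP) = 15/40 = 3/8
R = TP/(TP+FN) = 15/22 = 15/22
2 * P * R = 2 * 3/8 * 15/22 = 45/88
P + R = 3/8 + 15/22 = 93/88
F1 = 45/88 / 93/88 = 15/31

15/31


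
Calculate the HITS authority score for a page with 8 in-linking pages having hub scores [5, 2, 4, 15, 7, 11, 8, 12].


Authority = sum of hub scores of in-linkers
In-link 1: hub score = 5
In-link 2: hub score = 2
In-link 3: hub score = 4
In-link 4: hub score = 15
In-link 5: hub score = 7
In-link 6: hub score = 11
In-link 7: hub score = 8
In-link 8: hub score = 12
Authority = 5 + 2 + 4 + 15 + 7 + 11 + 8 + 12 = 64

64


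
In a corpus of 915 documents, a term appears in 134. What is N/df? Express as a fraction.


IDF ratio = N / df
= 915 / 134
= 915/134

915/134


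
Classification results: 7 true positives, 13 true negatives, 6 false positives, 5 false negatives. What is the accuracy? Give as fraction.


Accuracy = (TP + TN) / (TP + TN + FP + FN)
TP + TN = 7 + 13 = 20
Total = 7 + 13 + 6 + 5 = 31
Accuracy = 20 / 31 = 20/31

20/31


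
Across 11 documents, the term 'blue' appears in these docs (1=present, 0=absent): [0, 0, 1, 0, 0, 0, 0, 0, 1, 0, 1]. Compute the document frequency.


Checking each document for 'blue':
Doc 1: absent
Doc 2: absent
Doc 3: present
Doc 4: absent
Doc 5: absent
Doc 6: absent
Doc 7: absent
Doc 8: absent
Doc 9: present
Doc 10: absent
Doc 11: present
df = sum of presences = 0 + 0 + 1 + 0 + 0 + 0 + 0 + 0 + 1 + 0 + 1 = 3

3


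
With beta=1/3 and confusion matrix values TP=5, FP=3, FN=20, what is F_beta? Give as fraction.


P = TP/(TP+FP) = 5/8 = 5/8
R = TP/(TP+FN) = 5/25 = 1/5
beta^2 = 1/3^2 = 1/9
(1 + beta^2) = 10/9
Numerator = (1+beta^2)*P*R = 5/36
Denominator = beta^2*P + R = 5/72 + 1/5 = 97/360
F_beta = 50/97

50/97


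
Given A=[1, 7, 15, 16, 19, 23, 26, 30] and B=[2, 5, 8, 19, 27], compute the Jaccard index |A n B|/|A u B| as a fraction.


A intersect B = [19]
|A intersect B| = 1
A union B = [1, 2, 5, 7, 8, 15, 16, 19, 23, 26, 27, 30]
|A union B| = 12
Jaccard = 1/12 = 1/12

1/12


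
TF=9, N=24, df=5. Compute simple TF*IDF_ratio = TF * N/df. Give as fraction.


TF * (N/df)
= 9 * (24/5)
= 9 * 24/5
= 216/5

216/5


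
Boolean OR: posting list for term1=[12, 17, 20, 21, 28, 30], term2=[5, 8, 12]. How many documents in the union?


Boolean OR: find union of posting lists
term1 docs: [12, 17, 20, 21, 28, 30]
term2 docs: [5, 8, 12]
Union: [5, 8, 12, 17, 20, 21, 28, 30]
|union| = 8

8


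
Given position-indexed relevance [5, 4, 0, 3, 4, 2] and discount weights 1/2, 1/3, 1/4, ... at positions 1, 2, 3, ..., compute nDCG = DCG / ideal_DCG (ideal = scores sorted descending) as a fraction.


Position discount weights w_i = 1/(i+1) for i=1..6:
Weights = [1/2, 1/3, 1/4, 1/5, 1/6, 1/7]
Actual relevance: [5, 4, 0, 3, 4, 2]
DCG = 5/2 + 4/3 + 0/4 + 3/5 + 4/6 + 2/7 = 377/70
Ideal relevance (sorted desc): [5, 4, 4, 3, 2, 0]
Ideal DCG = 5/2 + 4/3 + 4/4 + 3/5 + 2/6 + 0/7 = 173/30
nDCG = DCG / ideal_DCG = 377/70 / 173/30 = 1131/1211

1131/1211


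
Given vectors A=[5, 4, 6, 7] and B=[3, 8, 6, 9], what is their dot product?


Dot product = sum of element-wise products
A[0]*B[0] = 5*3 = 15
A[1]*B[1] = 4*8 = 32
A[2]*B[2] = 6*6 = 36
A[3]*B[3] = 7*9 = 63
Sum = 15 + 32 + 36 + 63 = 146

146


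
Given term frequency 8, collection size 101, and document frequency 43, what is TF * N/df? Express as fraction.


TF * (N/df)
= 8 * (101/43)
= 8 * 101/43
= 808/43

808/43


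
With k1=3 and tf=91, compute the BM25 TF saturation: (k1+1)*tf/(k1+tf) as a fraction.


BM25 TF component = (k1+1)*tf / (k1+tf)
k1 = 3, tf = 91
Numerator = (3+1)*91 = 364
Denominator = 3 + 91 = 94
= 364/94 = 182/47

182/47


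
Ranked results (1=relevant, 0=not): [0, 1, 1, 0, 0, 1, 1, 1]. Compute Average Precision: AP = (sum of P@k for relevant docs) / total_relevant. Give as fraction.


Computing P@k for each relevant position:
Position 1: not relevant
Position 2: relevant, P@2 = 1/2 = 1/2
Position 3: relevant, P@3 = 2/3 = 2/3
Position 4: not relevant
Position 5: not relevant
Position 6: relevant, P@6 = 3/6 = 1/2
Position 7: relevant, P@7 = 4/7 = 4/7
Position 8: relevant, P@8 = 5/8 = 5/8
Sum of P@k = 1/2 + 2/3 + 1/2 + 4/7 + 5/8 = 481/168
AP = 481/168 / 5 = 481/840

481/840


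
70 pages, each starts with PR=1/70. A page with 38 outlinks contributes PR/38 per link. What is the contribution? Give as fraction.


Initial PR = 1/70 = 1/70
Outlinks = 38
Contribution per link = PR / outlinks
= 1/70 / 38
= 1/2660

1/2660


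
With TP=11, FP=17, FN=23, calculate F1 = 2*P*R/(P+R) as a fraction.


F1 = 2 * P * R / (P + R)
P = TP/(TP+FP) = 11/28 = 11/28
R = TP/(TP+FN) = 11/34 = 11/34
2 * P * R = 2 * 11/28 * 11/34 = 121/476
P + R = 11/28 + 11/34 = 341/476
F1 = 121/476 / 341/476 = 11/31

11/31


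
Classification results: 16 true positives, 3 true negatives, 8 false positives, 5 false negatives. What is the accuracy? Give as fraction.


Accuracy = (TP + TN) / (TP + TN + FP + FN)
TP + TN = 16 + 3 = 19
Total = 16 + 3 + 8 + 5 = 32
Accuracy = 19 / 32 = 19/32

19/32


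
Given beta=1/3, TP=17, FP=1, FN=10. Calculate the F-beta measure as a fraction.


P = TP/(TP+FP) = 17/18 = 17/18
R = TP/(TP+FN) = 17/27 = 17/27
beta^2 = 1/3^2 = 1/9
(1 + beta^2) = 10/9
Numerator = (1+beta^2)*P*R = 1445/2187
Denominator = beta^2*P + R = 17/162 + 17/27 = 119/162
F_beta = 170/189

170/189


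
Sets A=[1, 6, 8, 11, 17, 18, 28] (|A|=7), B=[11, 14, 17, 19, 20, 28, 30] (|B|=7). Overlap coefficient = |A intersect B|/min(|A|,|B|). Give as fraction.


A intersect B = [11, 17, 28]
|A intersect B| = 3
min(|A|, |B|) = min(7, 7) = 7
Overlap = 3 / 7 = 3/7

3/7


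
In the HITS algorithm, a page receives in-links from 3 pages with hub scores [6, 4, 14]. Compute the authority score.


Authority = sum of hub scores of in-linkers
In-link 1: hub score = 6
In-link 2: hub score = 4
In-link 3: hub score = 14
Authority = 6 + 4 + 14 = 24

24


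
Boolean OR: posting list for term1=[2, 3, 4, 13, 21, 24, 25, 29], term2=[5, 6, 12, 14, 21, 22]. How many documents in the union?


Boolean OR: find union of posting lists
term1 docs: [2, 3, 4, 13, 21, 24, 25, 29]
term2 docs: [5, 6, 12, 14, 21, 22]
Union: [2, 3, 4, 5, 6, 12, 13, 14, 21, 22, 24, 25, 29]
|union| = 13

13


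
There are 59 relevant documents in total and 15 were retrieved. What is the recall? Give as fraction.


Recall = retrieved_relevant / total_relevant
= 15 / 59
= 15 / (15 + 44)
= 15/59

15/59


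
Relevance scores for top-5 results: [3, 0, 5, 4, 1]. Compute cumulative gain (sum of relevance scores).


Cumulative Gain = sum of relevance scores
Position 1: rel=3, running sum=3
Position 2: rel=0, running sum=3
Position 3: rel=5, running sum=8
Position 4: rel=4, running sum=12
Position 5: rel=1, running sum=13
CG = 13

13


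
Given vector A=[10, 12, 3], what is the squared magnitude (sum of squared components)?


|A|^2 = sum of squared components
A[0]^2 = 10^2 = 100
A[1]^2 = 12^2 = 144
A[2]^2 = 3^2 = 9
Sum = 100 + 144 + 9 = 253

253


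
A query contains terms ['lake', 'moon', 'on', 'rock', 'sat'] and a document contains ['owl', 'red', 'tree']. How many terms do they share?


Query terms: ['lake', 'moon', 'on', 'rock', 'sat']
Document terms: ['owl', 'red', 'tree']
Common terms: []
Overlap count = 0

0


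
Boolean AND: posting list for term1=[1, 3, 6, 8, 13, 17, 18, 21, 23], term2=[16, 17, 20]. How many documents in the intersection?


Boolean AND: find intersection of posting lists
term1 docs: [1, 3, 6, 8, 13, 17, 18, 21, 23]
term2 docs: [16, 17, 20]
Intersection: [17]
|intersection| = 1

1


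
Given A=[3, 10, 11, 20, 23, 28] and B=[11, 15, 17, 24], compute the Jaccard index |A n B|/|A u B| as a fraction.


A intersect B = [11]
|A intersect B| = 1
A union B = [3, 10, 11, 15, 17, 20, 23, 24, 28]
|A union B| = 9
Jaccard = 1/9 = 1/9

1/9


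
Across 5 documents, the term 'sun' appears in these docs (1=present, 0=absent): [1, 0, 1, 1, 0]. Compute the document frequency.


Checking each document for 'sun':
Doc 1: present
Doc 2: absent
Doc 3: present
Doc 4: present
Doc 5: absent
df = sum of presences = 1 + 0 + 1 + 1 + 0 = 3

3


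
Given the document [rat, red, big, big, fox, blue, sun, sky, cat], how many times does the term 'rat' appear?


Document has 9 words
Scanning for 'rat':
Found at positions: [0]
Count = 1

1


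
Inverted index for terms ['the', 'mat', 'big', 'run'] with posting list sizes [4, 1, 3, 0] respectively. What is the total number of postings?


Summing posting list sizes:
'the': 4 postings
'mat': 1 postings
'big': 3 postings
'run': 0 postings
Total = 4 + 1 + 3 + 0 = 8

8


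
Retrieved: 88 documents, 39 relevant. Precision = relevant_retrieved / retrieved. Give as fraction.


Precision = relevant_retrieved / total_retrieved
= 39 / 88
= 39 / (39 + 49)
= 39/88

39/88


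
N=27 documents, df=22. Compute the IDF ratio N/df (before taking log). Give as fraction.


IDF ratio = N / df
= 27 / 22
= 27/22

27/22


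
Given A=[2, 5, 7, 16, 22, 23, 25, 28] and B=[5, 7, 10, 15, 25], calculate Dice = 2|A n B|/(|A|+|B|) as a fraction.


A intersect B = [5, 7, 25]
|A intersect B| = 3
|A| = 8, |B| = 5
Dice = 2*3 / (8+5)
= 6 / 13 = 6/13

6/13


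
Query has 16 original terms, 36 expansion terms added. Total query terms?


Original terms: 16
Expansion terms: 36
Total = 16 + 36 = 52

52


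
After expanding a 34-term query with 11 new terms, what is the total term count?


Original terms: 34
Expansion terms: 11
Total = 34 + 11 = 45

45


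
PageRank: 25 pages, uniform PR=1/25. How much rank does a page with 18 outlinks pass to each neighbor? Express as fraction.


Initial PR = 1/25 = 1/25
Outlinks = 18
Contribution per link = PR / outlinks
= 1/25 / 18
= 1/450

1/450


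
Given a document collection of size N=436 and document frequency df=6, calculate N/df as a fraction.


IDF ratio = N / df
= 436 / 6
= 218/3

218/3


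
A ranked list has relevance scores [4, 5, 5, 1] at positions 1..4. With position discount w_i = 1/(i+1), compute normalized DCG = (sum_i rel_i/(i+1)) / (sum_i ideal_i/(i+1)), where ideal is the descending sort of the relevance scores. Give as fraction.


Position discount weights w_i = 1/(i+1) for i=1..4:
Weights = [1/2, 1/3, 1/4, 1/5]
Actual relevance: [4, 5, 5, 1]
DCG = 4/2 + 5/3 + 5/4 + 1/5 = 307/60
Ideal relevance (sorted desc): [5, 5, 4, 1]
Ideal DCG = 5/2 + 5/3 + 4/4 + 1/5 = 161/30
nDCG = DCG / ideal_DCG = 307/60 / 161/30 = 307/322

307/322


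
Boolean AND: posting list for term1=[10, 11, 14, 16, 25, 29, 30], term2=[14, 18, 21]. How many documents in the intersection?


Boolean AND: find intersection of posting lists
term1 docs: [10, 11, 14, 16, 25, 29, 30]
term2 docs: [14, 18, 21]
Intersection: [14]
|intersection| = 1

1


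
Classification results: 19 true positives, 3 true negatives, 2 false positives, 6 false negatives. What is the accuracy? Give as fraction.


Accuracy = (TP + TN) / (TP + TN + FP + FN)
TP + TN = 19 + 3 = 22
Total = 19 + 3 + 2 + 6 = 30
Accuracy = 22 / 30 = 11/15

11/15


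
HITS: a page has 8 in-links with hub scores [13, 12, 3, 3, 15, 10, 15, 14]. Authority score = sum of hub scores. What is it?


Authority = sum of hub scores of in-linkers
In-link 1: hub score = 13
In-link 2: hub score = 12
In-link 3: hub score = 3
In-link 4: hub score = 3
In-link 5: hub score = 15
In-link 6: hub score = 10
In-link 7: hub score = 15
In-link 8: hub score = 14
Authority = 13 + 12 + 3 + 3 + 15 + 10 + 15 + 14 = 85

85


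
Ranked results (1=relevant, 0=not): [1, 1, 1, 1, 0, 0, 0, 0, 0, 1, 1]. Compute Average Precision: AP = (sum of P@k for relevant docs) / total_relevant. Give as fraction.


Computing P@k for each relevant position:
Position 1: relevant, P@1 = 1/1 = 1
Position 2: relevant, P@2 = 2/2 = 1
Position 3: relevant, P@3 = 3/3 = 1
Position 4: relevant, P@4 = 4/4 = 1
Position 5: not relevant
Position 6: not relevant
Position 7: not relevant
Position 8: not relevant
Position 9: not relevant
Position 10: relevant, P@10 = 5/10 = 1/2
Position 11: relevant, P@11 = 6/11 = 6/11
Sum of P@k = 1 + 1 + 1 + 1 + 1/2 + 6/11 = 111/22
AP = 111/22 / 6 = 37/44

37/44


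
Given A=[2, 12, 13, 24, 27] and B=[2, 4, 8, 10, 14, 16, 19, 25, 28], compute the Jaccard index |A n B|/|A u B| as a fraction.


A intersect B = [2]
|A intersect B| = 1
A union B = [2, 4, 8, 10, 12, 13, 14, 16, 19, 24, 25, 27, 28]
|A union B| = 13
Jaccard = 1/13 = 1/13

1/13


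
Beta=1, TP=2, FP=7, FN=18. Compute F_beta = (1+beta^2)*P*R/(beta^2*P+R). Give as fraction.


P = TP/(TP+FP) = 2/9 = 2/9
R = TP/(TP+FN) = 2/20 = 1/10
beta^2 = 1^2 = 1
(1 + beta^2) = 2
Numerator = (1+beta^2)*P*R = 2/45
Denominator = beta^2*P + R = 2/9 + 1/10 = 29/90
F_beta = 4/29

4/29


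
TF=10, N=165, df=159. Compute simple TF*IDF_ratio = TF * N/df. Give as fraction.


TF * (N/df)
= 10 * (165/159)
= 10 * 55/53
= 550/53

550/53


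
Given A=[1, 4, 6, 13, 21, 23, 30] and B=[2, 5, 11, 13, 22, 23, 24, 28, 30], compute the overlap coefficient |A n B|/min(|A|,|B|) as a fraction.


A intersect B = [13, 23, 30]
|A intersect B| = 3
min(|A|, |B|) = min(7, 9) = 7
Overlap = 3 / 7 = 3/7

3/7


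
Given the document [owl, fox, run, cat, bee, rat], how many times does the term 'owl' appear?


Document has 6 words
Scanning for 'owl':
Found at positions: [0]
Count = 1

1


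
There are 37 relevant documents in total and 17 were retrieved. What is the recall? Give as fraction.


Recall = retrieved_relevant / total_relevant
= 17 / 37
= 17 / (17 + 20)
= 17/37

17/37


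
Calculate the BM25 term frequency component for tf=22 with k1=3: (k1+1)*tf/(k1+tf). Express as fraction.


BM25 TF component = (k1+1)*tf / (k1+tf)
k1 = 3, tf = 22
Numerator = (3+1)*22 = 88
Denominator = 3 + 22 = 25
= 88/25 = 88/25

88/25


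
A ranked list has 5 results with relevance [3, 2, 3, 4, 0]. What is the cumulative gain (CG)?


Cumulative Gain = sum of relevance scores
Position 1: rel=3, running sum=3
Position 2: rel=2, running sum=5
Position 3: rel=3, running sum=8
Position 4: rel=4, running sum=12
Position 5: rel=0, running sum=12
CG = 12

12


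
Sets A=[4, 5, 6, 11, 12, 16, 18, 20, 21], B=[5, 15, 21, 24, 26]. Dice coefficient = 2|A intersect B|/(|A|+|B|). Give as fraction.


A intersect B = [5, 21]
|A intersect B| = 2
|A| = 9, |B| = 5
Dice = 2*2 / (9+5)
= 4 / 14 = 2/7

2/7


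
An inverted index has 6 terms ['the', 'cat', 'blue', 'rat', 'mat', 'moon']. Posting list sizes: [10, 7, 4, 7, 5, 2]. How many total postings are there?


Summing posting list sizes:
'the': 10 postings
'cat': 7 postings
'blue': 4 postings
'rat': 7 postings
'mat': 5 postings
'moon': 2 postings
Total = 10 + 7 + 4 + 7 + 5 + 2 = 35

35


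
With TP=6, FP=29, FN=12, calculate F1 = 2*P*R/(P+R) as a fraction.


F1 = 2 * P * R / (P + R)
P = TP/(TP+FP) = 6/35 = 6/35
R = TP/(TP+FN) = 6/18 = 1/3
2 * P * R = 2 * 6/35 * 1/3 = 4/35
P + R = 6/35 + 1/3 = 53/105
F1 = 4/35 / 53/105 = 12/53

12/53


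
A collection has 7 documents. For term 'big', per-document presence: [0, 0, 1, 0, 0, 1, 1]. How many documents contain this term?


Checking each document for 'big':
Doc 1: absent
Doc 2: absent
Doc 3: present
Doc 4: absent
Doc 5: absent
Doc 6: present
Doc 7: present
df = sum of presences = 0 + 0 + 1 + 0 + 0 + 1 + 1 = 3

3


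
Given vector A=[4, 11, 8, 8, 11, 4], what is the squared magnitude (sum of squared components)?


|A|^2 = sum of squared components
A[0]^2 = 4^2 = 16
A[1]^2 = 11^2 = 121
A[2]^2 = 8^2 = 64
A[3]^2 = 8^2 = 64
A[4]^2 = 11^2 = 121
A[5]^2 = 4^2 = 16
Sum = 16 + 121 + 64 + 64 + 121 + 16 = 402

402


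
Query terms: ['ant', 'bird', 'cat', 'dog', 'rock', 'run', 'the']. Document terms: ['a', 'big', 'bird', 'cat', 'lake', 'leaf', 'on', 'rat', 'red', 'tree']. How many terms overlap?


Query terms: ['ant', 'bird', 'cat', 'dog', 'rock', 'run', 'the']
Document terms: ['a', 'big', 'bird', 'cat', 'lake', 'leaf', 'on', 'rat', 'red', 'tree']
Common terms: ['bird', 'cat']
Overlap count = 2

2


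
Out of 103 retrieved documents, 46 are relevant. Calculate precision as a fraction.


Precision = relevant_retrieved / total_retrieved
= 46 / 103
= 46 / (46 + 57)
= 46/103

46/103


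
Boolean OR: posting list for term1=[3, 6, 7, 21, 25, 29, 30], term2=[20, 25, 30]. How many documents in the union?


Boolean OR: find union of posting lists
term1 docs: [3, 6, 7, 21, 25, 29, 30]
term2 docs: [20, 25, 30]
Union: [3, 6, 7, 20, 21, 25, 29, 30]
|union| = 8

8


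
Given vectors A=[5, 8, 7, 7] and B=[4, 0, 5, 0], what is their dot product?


Dot product = sum of element-wise products
A[0]*B[0] = 5*4 = 20
A[1]*B[1] = 8*0 = 0
A[2]*B[2] = 7*5 = 35
A[3]*B[3] = 7*0 = 0
Sum = 20 + 0 + 35 + 0 = 55

55


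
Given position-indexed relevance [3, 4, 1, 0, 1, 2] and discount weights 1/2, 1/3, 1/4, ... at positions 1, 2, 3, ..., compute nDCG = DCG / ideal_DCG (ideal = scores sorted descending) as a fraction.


Position discount weights w_i = 1/(i+1) for i=1..6:
Weights = [1/2, 1/3, 1/4, 1/5, 1/6, 1/7]
Actual relevance: [3, 4, 1, 0, 1, 2]
DCG = 3/2 + 4/3 + 1/4 + 0/5 + 1/6 + 2/7 = 99/28
Ideal relevance (sorted desc): [4, 3, 2, 1, 1, 0]
Ideal DCG = 4/2 + 3/3 + 2/4 + 1/5 + 1/6 + 0/7 = 58/15
nDCG = DCG / ideal_DCG = 99/28 / 58/15 = 1485/1624

1485/1624


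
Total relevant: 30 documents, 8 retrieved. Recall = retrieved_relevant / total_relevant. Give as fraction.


Recall = retrieved_relevant / total_relevant
= 8 / 30
= 8 / (8 + 22)
= 4/15

4/15


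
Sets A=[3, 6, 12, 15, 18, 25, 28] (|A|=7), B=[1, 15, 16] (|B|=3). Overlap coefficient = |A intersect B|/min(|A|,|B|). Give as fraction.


A intersect B = [15]
|A intersect B| = 1
min(|A|, |B|) = min(7, 3) = 3
Overlap = 1 / 3 = 1/3

1/3


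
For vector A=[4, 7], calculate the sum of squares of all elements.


|A|^2 = sum of squared components
A[0]^2 = 4^2 = 16
A[1]^2 = 7^2 = 49
Sum = 16 + 49 = 65

65


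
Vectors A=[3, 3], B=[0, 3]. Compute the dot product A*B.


Dot product = sum of element-wise products
A[0]*B[0] = 3*0 = 0
A[1]*B[1] = 3*3 = 9
Sum = 0 + 9 = 9

9


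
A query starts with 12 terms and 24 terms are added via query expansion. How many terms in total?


Original terms: 12
Expansion terms: 24
Total = 12 + 24 = 36

36


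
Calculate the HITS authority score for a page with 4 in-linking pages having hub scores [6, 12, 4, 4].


Authority = sum of hub scores of in-linkers
In-link 1: hub score = 6
In-link 2: hub score = 12
In-link 3: hub score = 4
In-link 4: hub score = 4
Authority = 6 + 12 + 4 + 4 = 26

26


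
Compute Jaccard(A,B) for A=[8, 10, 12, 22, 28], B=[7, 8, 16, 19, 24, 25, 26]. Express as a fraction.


A intersect B = [8]
|A intersect B| = 1
A union B = [7, 8, 10, 12, 16, 19, 22, 24, 25, 26, 28]
|A union B| = 11
Jaccard = 1/11 = 1/11

1/11


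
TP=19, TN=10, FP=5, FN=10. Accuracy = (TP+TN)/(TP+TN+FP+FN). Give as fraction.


Accuracy = (TP + TN) / (TP + TN + FP + FN)
TP + TN = 19 + 10 = 29
Total = 19 + 10 + 5 + 10 = 44
Accuracy = 29 / 44 = 29/44

29/44


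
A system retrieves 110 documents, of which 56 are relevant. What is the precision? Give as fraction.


Precision = relevant_retrieved / total_retrieved
= 56 / 110
= 56 / (56 + 54)
= 28/55

28/55


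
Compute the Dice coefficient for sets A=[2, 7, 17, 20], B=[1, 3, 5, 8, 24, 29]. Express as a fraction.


A intersect B = []
|A intersect B| = 0
|A| = 4, |B| = 6
Dice = 2*0 / (4+6)
= 0 / 10 = 0

0


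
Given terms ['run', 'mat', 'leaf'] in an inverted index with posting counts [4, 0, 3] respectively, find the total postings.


Summing posting list sizes:
'run': 4 postings
'mat': 0 postings
'leaf': 3 postings
Total = 4 + 0 + 3 = 7

7


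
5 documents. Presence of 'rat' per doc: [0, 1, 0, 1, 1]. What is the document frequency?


Checking each document for 'rat':
Doc 1: absent
Doc 2: present
Doc 3: absent
Doc 4: present
Doc 5: present
df = sum of presences = 0 + 1 + 0 + 1 + 1 = 3

3


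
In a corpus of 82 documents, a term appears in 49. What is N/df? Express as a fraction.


IDF ratio = N / df
= 82 / 49
= 82/49

82/49


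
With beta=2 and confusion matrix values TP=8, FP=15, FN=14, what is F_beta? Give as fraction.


P = TP/(TP+FP) = 8/23 = 8/23
R = TP/(TP+FN) = 8/22 = 4/11
beta^2 = 2^2 = 4
(1 + beta^2) = 5
Numerator = (1+beta^2)*P*R = 160/253
Denominator = beta^2*P + R = 32/23 + 4/11 = 444/253
F_beta = 40/111

40/111


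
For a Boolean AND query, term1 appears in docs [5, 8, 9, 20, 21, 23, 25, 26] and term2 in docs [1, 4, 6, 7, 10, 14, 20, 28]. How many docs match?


Boolean AND: find intersection of posting lists
term1 docs: [5, 8, 9, 20, 21, 23, 25, 26]
term2 docs: [1, 4, 6, 7, 10, 14, 20, 28]
Intersection: [20]
|intersection| = 1

1


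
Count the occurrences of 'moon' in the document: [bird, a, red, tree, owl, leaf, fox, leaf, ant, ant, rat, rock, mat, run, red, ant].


Document has 16 words
Scanning for 'moon':
Term not found in document
Count = 0

0


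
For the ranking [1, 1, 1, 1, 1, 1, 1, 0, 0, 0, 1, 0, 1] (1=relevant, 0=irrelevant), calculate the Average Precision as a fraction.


Computing P@k for each relevant position:
Position 1: relevant, P@1 = 1/1 = 1
Position 2: relevant, P@2 = 2/2 = 1
Position 3: relevant, P@3 = 3/3 = 1
Position 4: relevant, P@4 = 4/4 = 1
Position 5: relevant, P@5 = 5/5 = 1
Position 6: relevant, P@6 = 6/6 = 1
Position 7: relevant, P@7 = 7/7 = 1
Position 8: not relevant
Position 9: not relevant
Position 10: not relevant
Position 11: relevant, P@11 = 8/11 = 8/11
Position 12: not relevant
Position 13: relevant, P@13 = 9/13 = 9/13
Sum of P@k = 1 + 1 + 1 + 1 + 1 + 1 + 1 + 8/11 + 9/13 = 1204/143
AP = 1204/143 / 9 = 1204/1287

1204/1287


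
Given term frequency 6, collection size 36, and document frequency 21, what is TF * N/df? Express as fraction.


TF * (N/df)
= 6 * (36/21)
= 6 * 12/7
= 72/7

72/7


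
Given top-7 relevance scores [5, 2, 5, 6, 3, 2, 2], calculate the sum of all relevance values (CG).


Cumulative Gain = sum of relevance scores
Position 1: rel=5, running sum=5
Position 2: rel=2, running sum=7
Position 3: rel=5, running sum=12
Position 4: rel=6, running sum=18
Position 5: rel=3, running sum=21
Position 6: rel=2, running sum=23
Position 7: rel=2, running sum=25
CG = 25

25
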